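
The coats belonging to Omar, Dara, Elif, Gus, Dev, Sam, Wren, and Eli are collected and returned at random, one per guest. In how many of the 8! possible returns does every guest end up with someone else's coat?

14833

Count assignments avoiding every fixed point. For any j of the 8 guests fixed to their own coat, the other 8−j can be arranged in (8−j)! ways.
By inclusion–exclusion this is Σ_{j=0}^{8} (−1)^j C(8,j)·(8−j)!.
Computing: 40320 − 40320 + 20160 − 6720 + 1680 − 336 + 56 − 8 + 1 = 14833.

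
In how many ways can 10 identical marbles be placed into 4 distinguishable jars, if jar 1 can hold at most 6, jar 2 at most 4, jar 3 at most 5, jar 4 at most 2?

By stars and bars, unrestricted non-negative solutions to x_1+…+x_4 = 10 number C(10+3,3) = 286.
Subtract solutions that violate a single cap (substitute x_i' = x_i − (cap_i+1)): x_1 ≥ 7 gives C(6,3) = 20; x_2 ≥ 5 gives C(8,3) = 56; x_3 ≥ 6 gives C(7,3) = 35; x_4 ≥ 3 gives C(10,3) = 120. Together 231.
Add back pairs where two caps are both exceeded: 0 + 0 + 1 + 0 + 10 + 4 = 15.
By inclusion–exclusion the count is 286 − 231 + 15 = 70.

70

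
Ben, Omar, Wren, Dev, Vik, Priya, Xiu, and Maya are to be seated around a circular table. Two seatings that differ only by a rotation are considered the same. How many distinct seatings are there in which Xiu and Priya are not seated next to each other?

3600

Without the restriction there are (7)! = 5040 seatings.
Those with Xiu next to Priya: fuse the pair into one unit and seat 7 units around a circle — 2·(6)! = 1440.
Subtracting, 5040 − 1440 = 3600.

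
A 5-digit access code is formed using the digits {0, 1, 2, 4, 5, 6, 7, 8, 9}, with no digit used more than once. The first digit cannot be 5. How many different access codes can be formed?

13440

The first digit has 9−1 = 8 choices (anything except 5).
The remaining 4 digits are filled from the other 8 symbols without repetition: 8 × 7 × 6 × 5 = 1680.
Total: 8 × 1680 = 13440.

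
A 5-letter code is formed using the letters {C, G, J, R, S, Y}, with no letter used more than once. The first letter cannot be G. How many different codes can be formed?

600

The first letter has 6−1 = 5 choices (anything except G).
The remaining 4 letters are filled from the other 5 symbols without repetition: 5 × 4 × 3 × 2 = 120.
Total: 5 × 120 = 600.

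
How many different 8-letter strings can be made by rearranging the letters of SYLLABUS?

Letter multiplicities in SYLLABUS: A×1, B×1, L×2, S×2, U×1, Y×1.
Dividing 8! = 40320 by 2!·2! = 4 for the repeated letters gives 10080.

10080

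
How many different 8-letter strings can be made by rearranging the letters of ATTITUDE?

6720

ATTITUDE has 8 letters with T appearing 3 times.
The number of distinct arrangements is 8!/(3!) = 40320/6 = 6720.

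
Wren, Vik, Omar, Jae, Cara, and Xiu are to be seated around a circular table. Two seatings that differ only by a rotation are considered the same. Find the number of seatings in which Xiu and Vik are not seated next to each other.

Without the restriction there are (5)! = 120 seatings.
Seatings with Xiu beside Vik: treat them as a block with 2 internal orders, giving 2 × (4)! = 48.
Subtracting, 120 − 48 = 72.

72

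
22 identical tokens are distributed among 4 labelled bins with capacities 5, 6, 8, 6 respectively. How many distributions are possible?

20

Ignoring the caps, the number of non-negative solutions to x_1+…+x_4 = 22 is C(25,3) = 2300.
Subtract solutions that violate a single cap (substitute x_i' = x_i − (cap_i+1)): x_1 ≥ 6 gives C(19,3) = 969; x_2 ≥ 7 gives C(18,3) = 816; x_3 ≥ 9 gives C(16,3) = 560; x_4 ≥ 7 gives C(18,3) = 816. Together 3161.
Add back pairs where two caps are both exceeded: 220 + 120 + 220 + 84 + 165 + 84 = 893.
Subtract triples: 1 + 10 + 1 + 0 = 12.
By inclusion–exclusion the count is 2300 − 3161 + 893 − 12 = 20.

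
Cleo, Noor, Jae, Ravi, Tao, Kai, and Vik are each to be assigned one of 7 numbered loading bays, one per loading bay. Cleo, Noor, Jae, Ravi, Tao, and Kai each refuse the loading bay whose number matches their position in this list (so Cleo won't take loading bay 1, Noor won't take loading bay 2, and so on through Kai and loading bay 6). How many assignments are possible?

Let Aᵢ (for 1 ≤ i ≤ 6) be the placements that put person i in their forbidden loading bay. Any j of these fix j positions, leaving (7−j)! ways to fill the rest, and there are C(6,j) ways to pick which j.
By inclusion–exclusion, the number of valid placements is Σ_{j=0}^{6} (−1)^j C(6,j)·(7−j)!.
Computing: 5040 − 4320 + 1800 − 480 + 90 − 12 + 1 = 2119.

2119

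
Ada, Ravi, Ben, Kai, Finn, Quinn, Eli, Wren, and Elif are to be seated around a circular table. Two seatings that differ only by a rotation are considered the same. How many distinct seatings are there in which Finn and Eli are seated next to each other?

10080

Glue Finn and Eli into a block (2 internal orders). Seating 8 units around a circle gives (7)! arrangements.
So 2 × (7)! = 2 × 5040 = 10080.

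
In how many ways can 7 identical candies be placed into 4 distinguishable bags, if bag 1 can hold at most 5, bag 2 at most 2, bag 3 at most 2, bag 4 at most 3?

By stars and bars, unrestricted non-negative solutions to x_1+…+x_4 = 7 number C(7+3,3) = 120.
Subtract solutions that violate a single cap (substitute x_i' = x_i − (cap_i+1)): x_1 ≥ 6 gives C(4,3) = 4; x_2 ≥ 3 gives C(7,3) = 35; x_3 ≥ 3 gives C(7,3) = 35; x_4 ≥ 4 gives C(6,3) = 20. Together 94.
Add back pairs where two caps are both exceeded: 0 + 0 + 0 + 4 + 1 + 1 = 6.
By inclusion–exclusion the count is 120 − 94 + 6 = 32.

32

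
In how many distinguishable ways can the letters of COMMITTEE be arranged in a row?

45360

Letter multiplicities in COMMITTEE: C×1, E×2, I×1, M×2, O×1, T×2.
The number of distinct arrangements is 9!/(2!·2!·2!) = 362880/8 = 45360.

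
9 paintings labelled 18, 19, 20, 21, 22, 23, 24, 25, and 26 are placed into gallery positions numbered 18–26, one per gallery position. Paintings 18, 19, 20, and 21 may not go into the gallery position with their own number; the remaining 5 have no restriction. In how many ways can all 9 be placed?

229080

Let Aᵢ (for 18 ≤ i ≤ 21) be the placements that put painting i in its forbidden gallery position. Any j of these fix j positions, leaving (9−j)! ways to fill the rest, and there are C(4,j) ways to pick which j.
By inclusion–exclusion, the number of valid placements is Σ_{j=0}^{4} (−1)^j C(4,j)·(9−j)!.
Computing: 362880 − 161280 + 30240 − 2880 + 120 = 229080.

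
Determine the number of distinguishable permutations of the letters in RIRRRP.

RIRRRP has 6 letters with R appearing 4 times.
Dividing 6! = 720 by 4! = 24 for the repeated letters gives 30.

30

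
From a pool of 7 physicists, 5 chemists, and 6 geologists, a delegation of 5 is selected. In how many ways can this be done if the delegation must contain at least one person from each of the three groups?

6055

Unrestricted: C(18,5) = 8568 ways to pick any 5 of the 18.
Selections missing a whole group: no physicists → C(11,5) = 462; no chemists → C(13,5) = 1287; no geologists → C(12,5) = 792.
Add back selections omitting two groups (i.e. drawn from a single group): C(7,5) + C(5,5) + C(6,5) = 28.
By inclusion–exclusion: 8568 − 2541 + 28 = 6055.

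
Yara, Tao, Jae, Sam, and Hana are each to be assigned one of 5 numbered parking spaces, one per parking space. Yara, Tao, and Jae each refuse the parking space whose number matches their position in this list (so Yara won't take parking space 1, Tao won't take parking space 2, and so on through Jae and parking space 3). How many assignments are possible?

Let Aᵢ (for i ∈ {1, 2, 3}) be the placements that put person i in their forbidden parking space. Any j of these fix j positions, leaving (5−j)! ways to fill the rest, and there are C(3,j) ways to pick which j.
By inclusion–exclusion, the number of valid placements is Σ_{j=0}^{3} (−1)^j C(3,j)·(5−j)!.
Computing: 120 − 72 + 18 − 2 = 64.

64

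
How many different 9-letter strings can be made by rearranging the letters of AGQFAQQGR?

Letter multiplicities in AGQFAQQGR: A×2, F×1, G×2, Q×3, R×1.
So there are 9! / (3!·2!·2!) = 15120 distinguishable arrangements.

15120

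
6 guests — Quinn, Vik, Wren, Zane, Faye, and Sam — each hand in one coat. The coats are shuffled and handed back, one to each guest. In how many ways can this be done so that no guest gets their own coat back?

265

This is the derangement count D_6: permutations of 6 items with no fixed point.
By inclusion–exclusion this is Σ_{j=0}^{6} (−1)^j C(6,j)·(6−j)!.
Computing: 720 − 720 + 360 − 120 + 30 − 6 + 1 = 265.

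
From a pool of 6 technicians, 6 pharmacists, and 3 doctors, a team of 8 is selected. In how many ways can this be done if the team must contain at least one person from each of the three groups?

With no constraint there are C(15,8) = 6435 possible selections.
Subtract selections that omit an entire group: no technicians → C(9,8) = 9; no pharmacists → C(9,8) = 9; no doctors → C(12,8) = 495.
Add back selections omitting two groups (i.e. drawn from a single group): C(6,8) + C(6,8) + C(3,8) = 0.
By inclusion–exclusion: 6435 − 513 + 0 = 5922.

5922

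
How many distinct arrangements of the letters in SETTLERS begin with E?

1260

With the first slot taken by E, it remains to arrange the other 7 letters (STTLERS).
Those 7 letters have S appearing twice and T appearing twice, giving (7)!/(2!·2!) = 1260.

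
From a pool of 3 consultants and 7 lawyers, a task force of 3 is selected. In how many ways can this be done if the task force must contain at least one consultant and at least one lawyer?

Unrestricted: C(10,3) = 120 ways to pick any 3 of the 10.
Selections missing a whole group: no consultants → C(7,3) = 35; no lawyers → C(3,3) = 1.
Both groups omitted at once is impossible, so 120 − 36 = 84.

84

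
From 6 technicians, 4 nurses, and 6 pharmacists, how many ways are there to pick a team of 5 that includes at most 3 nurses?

Split by how many nurses are chosen (0 through 3).
Sum: C(4,0)·C(12,5) + C(4,1)·C(12,4) + C(4,2)·C(12,3) + C(4,3)·C(12,2) = 792 + 1980 + 1320 + 264 = 4356.

4356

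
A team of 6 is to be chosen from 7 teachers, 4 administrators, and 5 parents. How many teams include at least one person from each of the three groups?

6545

With no constraint there are C(16,6) = 8008 possible selections.
Selections missing a whole group: no teachers → C(9,6) = 84; no administrators → C(12,6) = 924; no parents → C(11,6) = 462.
Add back selections omitting two groups (i.e. drawn from a single group): C(7,6) + C(4,6) + C(5,6) = 7.
By inclusion–exclusion: 8008 − 1470 + 7 = 6545.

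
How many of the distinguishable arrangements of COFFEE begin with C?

Fix C in the first position and arrange the remaining 5 letters.
Those 5 letters have E appearing twice and F appearing twice, giving (5)!/(2!·2!) = 30.

30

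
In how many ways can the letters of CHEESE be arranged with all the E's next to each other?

24

Treat the 3 copies of E as a single block. The multiset to arrange is then {EEE, C, H, S}, 4 items in all.
All 4 items are distinct, so there are (4)! = 24 arrangements.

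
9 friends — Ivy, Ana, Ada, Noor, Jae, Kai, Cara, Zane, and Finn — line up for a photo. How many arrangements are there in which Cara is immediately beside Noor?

Glue Cara and Noor into one block (2 internal orders), leaving 8 units to arrange in a row.
So the count is 2·(8)! = 80640.

80640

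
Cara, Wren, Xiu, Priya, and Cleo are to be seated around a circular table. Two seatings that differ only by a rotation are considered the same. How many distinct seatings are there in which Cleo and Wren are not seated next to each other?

12

Without the restriction there are (4)! = 24 seatings.
Those with Cleo next to Wren: fuse the pair into one unit and seat 4 units around a circle — 2·(3)! = 12.
Subtracting, 24 − 12 = 12.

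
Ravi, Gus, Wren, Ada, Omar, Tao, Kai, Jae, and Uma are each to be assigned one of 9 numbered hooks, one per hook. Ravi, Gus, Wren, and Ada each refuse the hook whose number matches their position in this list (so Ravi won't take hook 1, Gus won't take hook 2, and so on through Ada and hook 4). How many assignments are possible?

Let Aᵢ (for 1 ≤ i ≤ 4) be the placements that put person i in their forbidden hook. Any j of these fix j positions, leaving (9−j)! ways to fill the rest, and there are C(4,j) ways to pick which j.
By inclusion–exclusion, the number of valid placements is Σ_{j=0}^{4} (−1)^j C(4,j)·(9−j)!.
Computing: 362880 − 161280 + 30240 − 2880 + 120 = 229080.

229080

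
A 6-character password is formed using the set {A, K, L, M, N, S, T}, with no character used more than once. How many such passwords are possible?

This is a permutation of 6 out of 7: P(7,6) = 7!/1!.
That product is 7 × 6 × 5 × 4 × 3 × 2 = 5040.

5040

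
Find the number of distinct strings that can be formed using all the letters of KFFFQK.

60

The 6 letters of KFFFQK have repeats: F appearing 3 times and K appearing twice.
Dividing 6! = 720 by 3!·2! = 12 for the repeated letters gives 60.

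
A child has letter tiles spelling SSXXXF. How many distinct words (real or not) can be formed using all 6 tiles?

60

The 6 letters of SSXXXF have repeats: S appearing twice and X appearing 3 times.
Dividing 6! = 720 by 3!·2! = 12 for the repeated letters gives 60.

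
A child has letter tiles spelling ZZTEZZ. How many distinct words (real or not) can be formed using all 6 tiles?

The 6 letters of ZZTEZZ have repeats: Z appearing 4 times.
The number of distinct arrangements is 6!/(4!) = 720/24 = 30.

30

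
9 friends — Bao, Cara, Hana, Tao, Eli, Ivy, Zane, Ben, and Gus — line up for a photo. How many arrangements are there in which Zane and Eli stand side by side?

Glue Zane and Eli into one block (2 internal orders), leaving 8 units to arrange in a row.
That gives 2 × 8! = 2 × 40320 = 80640.

80640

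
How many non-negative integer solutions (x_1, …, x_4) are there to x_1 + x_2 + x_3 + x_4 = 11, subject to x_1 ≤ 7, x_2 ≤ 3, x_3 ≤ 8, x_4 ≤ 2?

Without the upper bounds there are C(14,3) = 364 ways to split 11 among 4 variables.
Subtract solutions that violate a single cap (substitute x_i' = x_i − (cap_i+1)): x_1 ≥ 8 gives C(6,3) = 20; x_2 ≥ 4 gives C(10,3) = 120; x_3 ≥ 9 gives C(5,3) = 10; x_4 ≥ 3 gives C(11,3) = 165. Together 315.
Add back pairs where two caps are both exceeded: 0 + 0 + 1 + 0 + 35 + 0 = 36.
By inclusion–exclusion the count is 364 − 315 + 36 = 85.

85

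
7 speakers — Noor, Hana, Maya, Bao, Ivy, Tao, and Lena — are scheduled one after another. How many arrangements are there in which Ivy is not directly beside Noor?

3600

Of the 7! = 5040 arrangements, those with Ivy and Noor adjacent number 2 × 6! = 1440 (treat the pair as a block with 2 internal orders).
So 5040 − 1440 = 3600 arrangements keep them apart.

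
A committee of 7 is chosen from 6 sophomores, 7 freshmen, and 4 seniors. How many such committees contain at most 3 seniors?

Split by how many seniors are chosen (0 through 3).
Sum: C(4,0)·C(13,7) + C(4,1)·C(13,6) + C(4,2)·C(13,5) + C(4,3)·C(13,4) = 1716 + 6864 + 7722 + 2860 = 19162.

19162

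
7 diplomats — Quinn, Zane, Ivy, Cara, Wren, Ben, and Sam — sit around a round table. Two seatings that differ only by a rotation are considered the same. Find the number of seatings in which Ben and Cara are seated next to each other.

Glue Ben and Cara into a block (2 internal orders). Seating 6 units around a circle gives (5)! arrangements.
So 2 × (5)! = 2 × 120 = 240.

240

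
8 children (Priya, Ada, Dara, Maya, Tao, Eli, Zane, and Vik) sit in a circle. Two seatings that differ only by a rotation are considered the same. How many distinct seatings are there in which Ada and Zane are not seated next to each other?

3600

Without the restriction there are (7)! = 5040 seatings.
Seatings with Ada beside Zane: treat them as a block with 2 internal orders, giving 2 × (6)! = 1440.
Subtracting, 5040 − 1440 = 3600.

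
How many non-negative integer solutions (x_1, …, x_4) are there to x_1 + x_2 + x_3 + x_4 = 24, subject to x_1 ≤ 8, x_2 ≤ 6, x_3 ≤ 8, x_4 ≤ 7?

Without the upper bounds there are C(27,3) = 2925 ways to split 24 among 4 variables.
Subtract solutions that violate a single cap (substitute x_i' = x_i − (cap_i+1)): x_1 ≥ 9 gives C(18,3) = 816; x_2 ≥ 7 gives C(20,3) = 1140; x_3 ≥ 9 gives C(18,3) = 816; x_4 ≥ 8 gives C(19,3) = 969. Together 3741.
Add back pairs where two caps are both exceeded: 165 + 84 + 120 + 165 + 220 + 120 = 874.
Subtract triples: 0 + 1 + 0 + 1 = 2.
By inclusion–exclusion the count is 2925 − 3741 + 874 − 2 = 56.

56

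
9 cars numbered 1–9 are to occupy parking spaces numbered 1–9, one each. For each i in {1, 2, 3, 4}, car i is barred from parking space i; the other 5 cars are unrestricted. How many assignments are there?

Let Aᵢ (for 1 ≤ i ≤ 4) be the placements that put car i in its forbidden parking space. Any j of these fix j positions, leaving (9−j)! ways to fill the rest, and there are C(4,j) ways to pick which j.
By inclusion–exclusion, the number of valid placements is Σ_{j=0}^{4} (−1)^j C(4,j)·(9−j)!.
Computing: 362880 − 161280 + 30240 − 2880 + 120 = 229080.

229080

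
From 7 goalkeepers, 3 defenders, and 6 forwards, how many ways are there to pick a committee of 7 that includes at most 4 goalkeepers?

Split by how many goalkeepers are chosen (0 through 4).
Sum: C(7,0)·C(9,7) + C(7,1)·C(9,6) + C(7,2)·C(9,5) + C(7,3)·C(9,4) + C(7,4)·C(9,3) = 36 + 588 + 2646 + 4410 + 2940 = 10620.

10620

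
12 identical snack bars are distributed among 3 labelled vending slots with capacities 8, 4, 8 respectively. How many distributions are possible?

Ignoring the caps, the number of non-negative solutions to x_1+…+x_3 = 12 is C(14,2) = 91.
Subtract solutions that violate a single cap (substitute x_i' = x_i − (cap_i+1)): x_1 ≥ 9 gives C(5,2) = 10; x_2 ≥ 5 gives C(9,2) = 36; x_3 ≥ 9 gives C(5,2) = 10. Together 56.
No two caps can be exceeded simultaneously, so the pair terms are all 0.
By inclusion–exclusion the count is 91 − 56 + 0 = 35.

35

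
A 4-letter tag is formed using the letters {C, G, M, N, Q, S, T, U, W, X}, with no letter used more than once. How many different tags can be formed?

5040

Choose and order 4 of the 10 symbols: the first letter has 10 options, the next 9, then 8, 7.
10 × 9 × 8 × 7 = 5040.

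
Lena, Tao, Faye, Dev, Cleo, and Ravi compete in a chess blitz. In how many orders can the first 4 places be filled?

360

This is an ordered selection of 4 from 6: P(6,4).
That gives 6 × 5 × 4 × 3 = 360.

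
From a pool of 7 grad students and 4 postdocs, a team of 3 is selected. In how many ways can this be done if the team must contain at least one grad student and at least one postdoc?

126

Total 3-person selections from all 11: C(11,3) = 165.
Subtract selections that omit an entire group: no grad students → C(4,3) = 4; no postdocs → C(7,3) = 35.
Both groups omitted at once is impossible, so 165 − 39 = 126.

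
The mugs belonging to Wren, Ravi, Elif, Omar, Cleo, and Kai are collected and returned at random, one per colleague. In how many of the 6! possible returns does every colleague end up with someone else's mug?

Let Aᵢ be the assignments in which colleague i gets their own mug. We want the size of the complement of A₁∪…∪A_6.
By inclusion–exclusion this is Σ_{j=0}^{6} (−1)^j C(6,j)·(6−j)!.
Computing: 720 − 720 + 360 − 120 + 30 − 6 + 1 = 265.

265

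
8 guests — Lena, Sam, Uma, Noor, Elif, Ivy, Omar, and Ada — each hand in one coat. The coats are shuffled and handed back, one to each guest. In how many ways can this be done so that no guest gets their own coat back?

14833

Let Aᵢ be the assignments in which guest i gets their own coat. We want the size of the complement of A₁∪…∪A_8.
By inclusion–exclusion this is Σ_{j=0}^{8} (−1)^j C(8,j)·(8−j)!.
Computing: 40320 − 40320 + 20160 − 6720 + 1680 − 336 + 56 − 8 + 1 = 14833.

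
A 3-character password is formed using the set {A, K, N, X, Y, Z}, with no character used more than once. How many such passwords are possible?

Choose and order 3 of the 6 symbols: the first character has 6 options, the next 5, then 4.
6 × 5 × 4 = 120.

120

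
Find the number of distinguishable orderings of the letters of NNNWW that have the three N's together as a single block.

3

Treat the 3 copies of N as a single block. The multiset to arrange is then {NNN, W, W}, 3 items in all.
That gives (3)!/(2!) = 3 arrangements.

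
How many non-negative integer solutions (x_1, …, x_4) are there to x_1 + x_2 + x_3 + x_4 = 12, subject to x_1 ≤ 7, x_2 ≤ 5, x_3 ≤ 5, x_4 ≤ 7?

Without the upper bounds there are C(15,3) = 455 ways to split 12 among 4 variables.
Subtract solutions that violate a single cap (substitute x_i' = x_i − (cap_i+1)): x_1 ≥ 8 gives C(7,3) = 35; x_2 ≥ 6 gives C(9,3) = 84; x_3 ≥ 6 gives C(9,3) = 84; x_4 ≥ 8 gives C(7,3) = 35. Together 238.
Add back pairs where two caps are both exceeded: 0 + 0 + 0 + 1 + 0 + 0 = 1.
By inclusion–exclusion the count is 455 − 238 + 1 = 218.

218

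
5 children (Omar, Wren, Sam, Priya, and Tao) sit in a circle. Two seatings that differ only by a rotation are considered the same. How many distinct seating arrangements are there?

Fix one person's seat to break rotational symmetry; the remaining 4 people can be arranged in (4)! = 24 ways.

24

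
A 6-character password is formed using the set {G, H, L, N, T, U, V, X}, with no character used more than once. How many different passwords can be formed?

20160

This is a permutation of 6 out of 8: P(8,6) = 8!/2!.
That product is 8 × 7 × 6 × 5 × 4 × 3 = 20160.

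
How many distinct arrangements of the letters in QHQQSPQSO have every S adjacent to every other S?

1680

Treat the 2 copies of S as a single block. The multiset to arrange is then {SS, H, O, P, Q, Q, Q, Q}, 8 items in all.
That gives (8)!/(4!) = 1680 arrangements.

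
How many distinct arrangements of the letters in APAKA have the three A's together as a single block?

Treat the 3 copies of A as a single block. The multiset to arrange is then {AAA, K, P}, 3 items in all.
All 3 items are distinct, so there are (3)! = 6 arrangements.

6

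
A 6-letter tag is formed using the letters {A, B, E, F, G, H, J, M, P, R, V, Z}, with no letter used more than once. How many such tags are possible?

With no repetition, fill the 6 letters in order: 12 choices, then 11, down to 7.
That product is 12 × 11 × 10 × 9 × 8 × 7 = 665280.

665280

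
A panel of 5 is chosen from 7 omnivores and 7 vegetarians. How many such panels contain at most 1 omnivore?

Split by how many omnivores are chosen (0 through 1).
Sum: C(7,0)·C(7,5) + C(7,1)·C(7,4) = 21 + 245 = 266.

266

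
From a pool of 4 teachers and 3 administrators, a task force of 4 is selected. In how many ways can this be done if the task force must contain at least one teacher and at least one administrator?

34

Unrestricted: C(7,4) = 35 ways to pick any 4 of the 7.
Subtract selections that omit an entire group: no teachers → C(3,4) = 0; no administrators → C(4,4) = 1.
Both groups omitted at once is impossible, so 35 − 1 = 34.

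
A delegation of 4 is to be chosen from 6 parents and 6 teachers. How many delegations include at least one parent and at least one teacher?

465

Total 4-person selections from all 12: C(12,4) = 495.
Subtract selections that omit an entire group: no parents → C(6,4) = 15; no teachers → C(6,4) = 15.
Both groups omitted at once is impossible, so 495 − 30 = 465.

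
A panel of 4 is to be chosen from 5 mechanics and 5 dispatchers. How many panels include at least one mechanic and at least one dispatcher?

With no constraint there are C(10,4) = 210 possible selections.
Subtract selections that omit an entire group: no mechanics → C(5,4) = 5; no dispatchers → C(5,4) = 5.
Both groups omitted at once is impossible, so 210 − 10 = 200.

200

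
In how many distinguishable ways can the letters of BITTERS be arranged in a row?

Letter multiplicities in BITTERS: B×1, E×1, I×1, R×1, S×1, T×2.
The number of distinct arrangements is 7!/(2!) = 5040/2 = 2520.

2520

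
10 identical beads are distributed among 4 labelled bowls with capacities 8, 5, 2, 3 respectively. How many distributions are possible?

By stars and bars, unrestricted non-negative solutions to x_1+…+x_4 = 10 number C(10+3,3) = 286.
Subtract solutions that violate a single cap (substitute x_i' = x_i − (cap_i+1)): x_1 ≥ 9 gives C(4,3) = 4; x_2 ≥ 6 gives C(7,3) = 35; x_3 ≥ 3 gives C(10,3) = 120; x_4 ≥ 4 gives C(9,3) = 84. Together 243.
Add back pairs where two caps are both exceeded: 0 + 0 + 0 + 4 + 1 + 20 = 25.
By inclusion–exclusion the count is 286 − 243 + 25 = 68.

68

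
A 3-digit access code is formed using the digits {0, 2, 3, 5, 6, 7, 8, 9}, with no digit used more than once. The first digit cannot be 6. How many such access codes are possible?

The first digit has 8−1 = 7 choices (anything except 6).
The remaining 2 digits are filled from the other 7 symbols without repetition: 7 × 6 = 42.
Total: 7 × 42 = 294.

294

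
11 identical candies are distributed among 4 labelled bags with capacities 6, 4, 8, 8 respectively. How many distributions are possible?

225

By stars and bars, unrestricted non-negative solutions to x_1+…+x_4 = 11 number C(11+3,3) = 364.
Subtract solutions that violate a single cap (substitute x_i' = x_i − (cap_i+1)): x_1 ≥ 7 gives C(7,3) = 35; x_2 ≥ 5 gives C(9,3) = 84; x_3 ≥ 9 gives C(5,3) = 10; x_4 ≥ 9 gives C(5,3) = 10. Together 139.
No two caps can be exceeded simultaneously, so the pair terms are all 0.
By inclusion–exclusion the count is 364 − 139 + 0 = 225.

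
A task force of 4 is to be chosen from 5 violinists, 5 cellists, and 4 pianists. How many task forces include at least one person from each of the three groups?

550

Total 4-person selections from all 14: C(14,4) = 1001.
Subtract selections that omit an entire group: no violinists → C(9,4) = 126; no cellists → C(9,4) = 126; no pianists → C(10,4) = 210.
Add back selections omitting two groups (i.e. drawn from a single group): C(5,4) + C(5,4) + C(4,4) = 11.
By inclusion–exclusion: 1001 − 462 + 11 = 550.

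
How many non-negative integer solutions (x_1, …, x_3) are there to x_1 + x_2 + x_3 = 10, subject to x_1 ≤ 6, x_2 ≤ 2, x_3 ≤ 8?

18

Ignoring the caps, the number of non-negative solutions to x_1+…+x_3 = 10 is C(12,2) = 66.
Subtract solutions that violate a single cap (substitute x_i' = x_i − (cap_i+1)): x_1 ≥ 7 gives C(5,2) = 10; x_2 ≥ 3 gives C(9,2) = 36; x_3 ≥ 9 gives C(3,2) = 3. Together 49.
Add back pairs where two caps are both exceeded: 1 + 0 + 0 = 1.
By inclusion–exclusion the count is 66 − 49 + 1 = 18.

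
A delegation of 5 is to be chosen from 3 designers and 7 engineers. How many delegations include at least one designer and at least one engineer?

Unrestricted: C(10,5) = 252 ways to pick any 5 of the 10.
Subtract selections that omit an entire group: no designers → C(7,5) = 21; no engineers → C(3,5) = 0.
Both groups omitted at once is impossible, so 252 − 21 = 231.

231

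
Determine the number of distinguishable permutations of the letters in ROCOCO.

60

The 6 letters of ROCOCO have repeats: C appearing twice and O appearing 3 times.
So there are 6! / (3!·2!) = 60 distinguishable arrangements.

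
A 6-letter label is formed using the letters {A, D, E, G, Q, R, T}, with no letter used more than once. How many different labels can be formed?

5040

Choose and order 6 of the 7 symbols: the first letter has 7 options, the next 6, and so on down to 2.
That product is 7 × 6 × 5 × 4 × 3 × 2 = 5040.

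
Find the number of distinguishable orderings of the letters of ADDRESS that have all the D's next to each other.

Treat the 2 copies of D as a single block. The multiset to arrange is then {DD, A, E, R, S, S}, 6 items in all.
That gives (6)!/(2!) = 360 arrangements.

360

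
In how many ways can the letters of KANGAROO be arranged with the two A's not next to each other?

There are 8!/(2!·2!) = 10080 arrangements of KANGAROO in total.
Arrangements with the A's together: treat AA as one letter, giving (7)!/(2!) = 2520.
Subtracting, 10080 − 2520 = 7560 arrangements keep the A's apart.

7560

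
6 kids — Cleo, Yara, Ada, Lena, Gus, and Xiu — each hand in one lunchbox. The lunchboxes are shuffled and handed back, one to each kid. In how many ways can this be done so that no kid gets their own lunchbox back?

Count assignments avoiding every fixed point. For any j of the 6 kids fixed to their own lunchbox, the other 6−j can be arranged in (6−j)! ways.
By inclusion–exclusion this is Σ_{j=0}^{6} (−1)^j C(6,j)·(6−j)!.
Computing: 720 − 720 + 360 − 120 + 30 − 6 + 1 = 265.

265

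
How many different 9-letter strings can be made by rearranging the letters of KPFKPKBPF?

The 9 letters of KPFKPKBPF have repeats: F appearing twice, K appearing 3 times, and P appearing 3 times.
Dividing 9! = 362880 by 3!·3!·2! = 72 for the repeated letters gives 5040.

5040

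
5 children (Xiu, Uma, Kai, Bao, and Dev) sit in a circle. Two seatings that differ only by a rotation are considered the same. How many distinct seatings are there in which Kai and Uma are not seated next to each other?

12

Without the restriction there are (4)! = 24 seatings.
Seatings with Kai beside Uma: treat them as a block with 2 internal orders, giving 2 × (3)! = 12.
Subtracting, 24 − 12 = 12.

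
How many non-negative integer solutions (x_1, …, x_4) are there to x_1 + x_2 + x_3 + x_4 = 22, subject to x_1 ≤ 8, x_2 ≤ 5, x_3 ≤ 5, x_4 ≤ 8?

35

Without the upper bounds there are C(25,3) = 2300 ways to split 22 among 4 variables.
Subtract solutions that violate a single cap (substitute x_i' = x_i − (cap_i+1)): x_1 ≥ 9 gives C(16,3) = 560; x_2 ≥ 6 gives C(19,3) = 969; x_3 ≥ 6 gives C(19,3) = 969; x_4 ≥ 9 gives C(16,3) = 560. Together 3058.
Add back pairs where two caps are both exceeded: 120 + 120 + 35 + 286 + 120 + 120 = 801.
Subtract triples: 4 + 0 + 0 + 4 = 8.
By inclusion–exclusion the count is 2300 − 3058 + 801 − 8 = 35.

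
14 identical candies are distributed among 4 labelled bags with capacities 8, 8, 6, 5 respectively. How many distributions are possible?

Ignoring the caps, the number of non-negative solutions to x_1+…+x_4 = 14 is C(17,3) = 680.
Subtract solutions that violate a single cap (substitute x_i' = x_i − (cap_i+1)): x_1 ≥ 9 gives C(8,3) = 56; x_2 ≥ 9 gives C(8,3) = 56; x_3 ≥ 7 gives C(10,3) = 120; x_4 ≥ 6 gives C(11,3) = 165. Together 397.
Add back pairs where two caps are both exceeded: 0 + 0 + 0 + 0 + 0 + 4 = 4.
By inclusion–exclusion the count is 680 − 397 + 4 = 287.

287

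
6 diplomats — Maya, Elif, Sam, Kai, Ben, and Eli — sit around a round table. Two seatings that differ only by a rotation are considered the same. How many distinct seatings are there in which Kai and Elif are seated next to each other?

48

Glue Kai and Elif into a block (2 internal orders). Seating 5 units around a circle gives (4)! arrangements.
So 2 × (4)! = 2 × 24 = 48.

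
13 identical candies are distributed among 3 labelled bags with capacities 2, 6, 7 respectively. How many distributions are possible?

By stars and bars, unrestricted non-negative solutions to x_1+…+x_3 = 13 number C(13+2,2) = 105.
Subtract solutions that violate a single cap (substitute x_i' = x_i − (cap_i+1)): x_1 ≥ 3 gives C(12,2) = 66; x_2 ≥ 7 gives C(8,2) = 28; x_3 ≥ 8 gives C(7,2) = 21. Together 115.
Add back pairs where two caps are both exceeded: 10 + 6 + 0 = 16.
By inclusion–exclusion the count is 105 − 115 + 16 = 6.

6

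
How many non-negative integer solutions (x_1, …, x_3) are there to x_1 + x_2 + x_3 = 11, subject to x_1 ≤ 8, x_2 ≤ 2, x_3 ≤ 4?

9

Ignoring the caps, the number of non-negative solutions to x_1+…+x_3 = 11 is C(13,2) = 78.
Subtract solutions that violate a single cap (substitute x_i' = x_i − (cap_i+1)): x_1 ≥ 9 gives C(4,2) = 6; x_2 ≥ 3 gives C(10,2) = 45; x_3 ≥ 5 gives C(8,2) = 28. Together 79.
Add back pairs where two caps are both exceeded: 0 + 0 + 10 = 10.
By inclusion–exclusion the count is 78 − 79 + 10 = 9.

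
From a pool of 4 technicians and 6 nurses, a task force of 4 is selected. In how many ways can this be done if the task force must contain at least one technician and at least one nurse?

194

Unrestricted: C(10,4) = 210 ways to pick any 4 of the 10.
Subtract selections that omit an entire group: no technicians → C(6,4) = 15; no nurses → C(4,4) = 1.
Both groups omitted at once is impossible, so 210 − 16 = 194.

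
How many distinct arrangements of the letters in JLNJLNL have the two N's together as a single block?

60

Treat the 2 copies of N as a single block. The multiset to arrange is then {NN, J, J, L, L, L}, 6 items in all.
That gives (6)!/(3!·2!) = 60 arrangements.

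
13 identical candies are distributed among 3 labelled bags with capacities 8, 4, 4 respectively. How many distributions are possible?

10

Ignoring the caps, the number of non-negative solutions to x_1+…+x_3 = 13 is C(15,2) = 105.
Subtract solutions that violate a single cap (substitute x_i' = x_i − (cap_i+1)): x_1 ≥ 9 gives C(6,2) = 15; x_2 ≥ 5 gives C(10,2) = 45; x_3 ≥ 5 gives C(10,2) = 45. Together 105.
Add back pairs where two caps are both exceeded: 0 + 0 + 10 = 10.
By inclusion–exclusion the count is 105 − 105 + 10 = 10.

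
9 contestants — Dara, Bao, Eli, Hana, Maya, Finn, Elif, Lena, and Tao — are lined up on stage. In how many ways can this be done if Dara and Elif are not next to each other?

282240

Of the 9! = 362880 arrangements, those with Dara and Elif adjacent number 2 × 8! = 80640 (treat the pair as a block with 2 internal orders).
So 362880 − 80640 = 282240 arrangements keep them apart.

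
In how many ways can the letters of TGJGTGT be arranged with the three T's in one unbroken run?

20

Treat the 3 copies of T as a single block. The multiset to arrange is then {TTT, G, G, G, J}, 5 items in all.
That gives (5)!/(3!) = 20 arrangements.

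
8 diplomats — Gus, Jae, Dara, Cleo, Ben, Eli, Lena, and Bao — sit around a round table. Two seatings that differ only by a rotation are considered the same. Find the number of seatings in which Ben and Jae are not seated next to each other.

3600

All circular seatings of 8 people number (7)! = 5040.
Seatings with Ben beside Jae: treat them as a block with 2 internal orders, giving 2 × (6)! = 1440.
Subtracting, 5040 − 1440 = 3600.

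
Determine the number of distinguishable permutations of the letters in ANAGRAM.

840

The 7 letters of ANAGRAM have repeats: A appearing 3 times.
So there are 7! / (3!) = 840 distinguishable arrangements.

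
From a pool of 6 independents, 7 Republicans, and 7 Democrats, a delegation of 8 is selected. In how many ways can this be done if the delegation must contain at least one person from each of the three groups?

120393

With no constraint there are C(20,8) = 125970 possible selections.
Selections missing a whole group: no independents → C(14,8) = 3003; no Republicans → C(13,8) = 1287; no Democrats → C(13,8) = 1287.
Add back selections omitting two groups (i.e. drawn from a single group): C(6,8) + C(7,8) + C(7,8) = 0.
By inclusion–exclusion: 125970 − 5577 + 0 = 120393.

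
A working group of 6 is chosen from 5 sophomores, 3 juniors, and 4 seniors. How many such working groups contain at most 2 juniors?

Split by how many juniors are chosen (0 through 2).
Sum: C(3,0)·C(9,6) + C(3,1)·C(9,5) + C(3,2)·C(9,4) = 84 + 378 + 378 = 840.

840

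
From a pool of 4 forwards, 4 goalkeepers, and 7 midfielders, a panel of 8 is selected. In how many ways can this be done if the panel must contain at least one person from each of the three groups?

6104

With no constraint there are C(15,8) = 6435 possible selections.
Subtract selections that omit an entire group: no forwards → C(11,8) = 165; no goalkeepers → C(11,8) = 165; no midfielders → C(8,8) = 1.
Add back selections omitting two groups (i.e. drawn from a single group): C(4,8) + C(4,8) + C(7,8) = 0.
By inclusion–exclusion: 6435 − 331 + 0 = 6104.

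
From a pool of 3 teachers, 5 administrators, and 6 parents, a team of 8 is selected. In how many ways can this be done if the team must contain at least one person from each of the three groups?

2828

Unrestricted: C(14,8) = 3003 ways to pick any 8 of the 14.
Selections missing a whole group: no teachers → C(11,8) = 165; no administrators → C(9,8) = 9; no parents → C(8,8) = 1.
Add back selections omitting two groups (i.e. drawn from a single group): C(3,8) + C(5,8) + C(6,8) = 0.
By inclusion–exclusion: 3003 − 175 + 0 = 2828.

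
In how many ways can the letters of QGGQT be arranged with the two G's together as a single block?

12

Treat the 2 copies of G as a single block. The multiset to arrange is then {GG, Q, Q, T}, 4 items in all.
That gives (4)!/(2!) = 12 arrangements.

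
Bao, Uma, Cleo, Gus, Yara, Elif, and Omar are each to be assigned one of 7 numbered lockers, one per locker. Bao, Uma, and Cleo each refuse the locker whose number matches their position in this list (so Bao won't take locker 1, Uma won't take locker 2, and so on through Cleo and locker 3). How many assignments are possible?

Let Aᵢ (for i ∈ {1, 2, 3}) be the placements that put person i in their forbidden locker. Any j of these fix j positions, leaving (7−j)! ways to fill the rest, and there are C(3,j) ways to pick which j.
By inclusion–exclusion, the number of valid placements is Σ_{j=0}^{3} (−1)^j C(3,j)·(7−j)!.
Computing: 5040 − 2160 + 360 − 24 = 3216.

3216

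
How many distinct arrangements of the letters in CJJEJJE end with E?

30

With the last slot taken by E, it remains to arrange the other 6 letters (CJJJJE).
Those 6 letters have J appearing 4 times, giving (6)!/(4!) = 30.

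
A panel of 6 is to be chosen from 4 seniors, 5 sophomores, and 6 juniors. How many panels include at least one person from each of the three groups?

4250

Total 6-person selections from all 15: C(15,6) = 5005.
Selections missing a whole group: no seniors → C(11,6) = 462; no sophomores → C(10,6) = 210; no juniors → C(9,6) = 84.
Add back selections omitting two groups (i.e. drawn from a single group): C(4,6) + C(5,6) + C(6,6) = 1.
By inclusion–exclusion: 5005 − 756 + 1 = 4250.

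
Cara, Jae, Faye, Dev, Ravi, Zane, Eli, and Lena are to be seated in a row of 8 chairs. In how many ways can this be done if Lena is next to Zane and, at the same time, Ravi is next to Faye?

Treat {Lena,Zane} as one block (2 orders) and {Ravi,Faye} as another (2 orders).
That leaves 6 units to arrange: 2 × 2 × 6! = 4 × 720 = 2880.

2880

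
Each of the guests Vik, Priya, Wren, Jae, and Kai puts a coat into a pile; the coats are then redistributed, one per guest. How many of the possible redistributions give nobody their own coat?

Let Aᵢ be the assignments in which guest i gets their own coat. We want the size of the complement of A₁∪…∪A_5.
By inclusion–exclusion this is Σ_{j=0}^{5} (−1)^j C(5,j)·(5−j)!.
Computing: 120 − 120 + 60 − 20 + 5 − 1 = 44.

44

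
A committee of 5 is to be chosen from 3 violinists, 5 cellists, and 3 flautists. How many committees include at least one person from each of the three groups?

345

Total 5-person selections from all 11: C(11,5) = 462.
Selections missing a whole group: no violinists → C(8,5) = 56; no cellists → C(6,5) = 6; no flautists → C(8,5) = 56.
Add back selections omitting two groups (i.e. drawn from a single group): C(3,5) + C(5,5) + C(3,5) = 1.
By inclusion–exclusion: 462 − 118 + 1 = 345.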